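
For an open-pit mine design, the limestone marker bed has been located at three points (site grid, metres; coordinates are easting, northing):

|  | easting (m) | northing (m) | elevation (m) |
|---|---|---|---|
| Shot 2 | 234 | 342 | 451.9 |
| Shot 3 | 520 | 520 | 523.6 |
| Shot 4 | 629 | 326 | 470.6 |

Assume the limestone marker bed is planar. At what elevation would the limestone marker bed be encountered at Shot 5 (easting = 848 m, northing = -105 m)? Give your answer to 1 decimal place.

Two edge vectors: Shot 2→Shot 3 = (286, 178, 71.7), Shot 2→Shot 4 = (395, -16, 18.7).
Normal n = (Shot 2→Shot 3) × (Shot 2→Shot 4) = (4475.8, 22973.3, -74886).
So ∂z/∂easting = −n_x/n_z = 0.05977 and ∂z/∂northing = −n_y/n_z = 0.30678.
Intercept c from Shot 2: 451.9 − 13.99 − 104.92 = 333.00.
At (848, -105): z = 50.7 − 32.2 + 333.00 = 351.5 m.

351.5 m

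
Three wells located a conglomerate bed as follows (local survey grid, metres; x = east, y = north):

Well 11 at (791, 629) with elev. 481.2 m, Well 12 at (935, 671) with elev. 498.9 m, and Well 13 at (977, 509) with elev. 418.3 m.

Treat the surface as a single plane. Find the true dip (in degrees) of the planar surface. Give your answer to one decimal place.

Let the plane be z = a·x + b·y + c.
Well 12−Well 11: 144a + 42b = 17.7;  Well 13−Well 11: 186a − 120b = −62.9.
Solving gives a = −0.02064, b = 0.49218.
Gradient magnitude |∇z| = √(a² + b²) = √(0.00043 + 0.24224) = 0.49261.
True dip = arctan(0.49261) = 26.2°, dipping toward S (azimuth ≈ 178°).

26.2°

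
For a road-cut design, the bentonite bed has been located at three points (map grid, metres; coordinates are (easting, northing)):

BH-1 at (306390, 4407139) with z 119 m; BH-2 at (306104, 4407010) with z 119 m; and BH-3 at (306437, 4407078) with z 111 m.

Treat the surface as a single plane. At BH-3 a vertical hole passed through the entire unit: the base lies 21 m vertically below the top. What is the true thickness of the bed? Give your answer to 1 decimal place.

20.9 m

Let the plane be z = a·E + b·N + c.
BH-2−BH-1: −286a − 129b = 0;  BH-3−BH-1: 47a − 61b = −8.
Solving gives a = −0.04390, b = 0.09732.
|∇z| = √(a²+b²) = 0.10677, so dip δ = arctan(0.10677) = 6.09°.
True thickness = vertical thickness × cos δ = 21 × cos 6.09° = 20.9 m.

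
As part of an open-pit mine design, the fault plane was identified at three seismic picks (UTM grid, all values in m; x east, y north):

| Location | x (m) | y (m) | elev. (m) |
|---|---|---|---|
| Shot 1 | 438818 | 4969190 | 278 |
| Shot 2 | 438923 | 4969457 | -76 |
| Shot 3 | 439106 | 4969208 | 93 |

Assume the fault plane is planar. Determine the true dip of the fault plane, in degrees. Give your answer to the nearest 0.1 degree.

51.1°

Let the plane be z = a·x + b·y + c.
Shot 2−Shot 1: 105a + 267b = −354;  Shot 3−Shot 1: 288a + 18b = −185.
Solving gives a = −0.57359, b = −1.10027.
Gradient magnitude |∇z| = √(a² + b²) = √(0.32901 + 1.21060) = 1.24081.
True dip = arctan(1.24081) = 51.1°, dipping toward NNE (azimuth ≈ 028°).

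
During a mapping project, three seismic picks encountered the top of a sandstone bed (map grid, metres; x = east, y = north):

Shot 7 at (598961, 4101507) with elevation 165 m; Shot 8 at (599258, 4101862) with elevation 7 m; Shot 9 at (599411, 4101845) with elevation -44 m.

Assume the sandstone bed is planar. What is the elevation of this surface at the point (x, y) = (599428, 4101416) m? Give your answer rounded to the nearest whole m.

Let the plane be z = a·x + b·y + c.
Shot 8−Shot 7: 297a + 355b = −158;  Shot 9−Shot 7: 450a + 338b = −209.
Solving gives a = −0.35022910, b = −0.15206186.
Then c = 165 − a·598961 − b·4101507 = 833621.33.
At (599428, 4101416): z = −209937.1 − 623668.9 + 833621.33 = 15.3 m.

15 m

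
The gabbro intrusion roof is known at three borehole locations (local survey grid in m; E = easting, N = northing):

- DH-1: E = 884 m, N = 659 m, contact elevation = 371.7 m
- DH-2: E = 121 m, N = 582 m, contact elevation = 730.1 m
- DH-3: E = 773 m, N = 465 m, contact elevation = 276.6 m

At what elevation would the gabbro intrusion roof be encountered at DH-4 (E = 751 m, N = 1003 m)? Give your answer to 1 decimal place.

722.1 m

Let the plane be z = a·E + b·N + c.
DH-2−DH-1: −763a − 77b = 358.4;  DH-3−DH-1: −111a − 194b = −95.1.
Solving gives a = −0.551011, b = 0.805476.
Then c = 371.7 − a·884 − b·659 = 327.99.
At (751, 1003): z = −413.8 + 807.9 + 327.99 = 722.1 m.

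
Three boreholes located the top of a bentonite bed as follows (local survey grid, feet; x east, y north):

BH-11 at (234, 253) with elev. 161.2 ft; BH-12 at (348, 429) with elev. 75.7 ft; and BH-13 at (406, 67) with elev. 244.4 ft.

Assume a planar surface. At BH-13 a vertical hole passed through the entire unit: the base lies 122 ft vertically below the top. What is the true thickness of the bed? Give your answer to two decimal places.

Two edge vectors: BH-11→BH-12 = (114, 176, -85.5), BH-11→BH-13 = (172, -186, 83.2).
Normal n = (BH-11→BH-12) × (BH-11→BH-13) = (-1259.8, -24190.8, -51476).
So ∂z/∂x = −n_x/n_z = −0.02447 and ∂z/∂y = −n_y/n_z = −0.46994.
|∇z| = √(a²+b²) = 0.47058, so dip δ = arctan(0.47058) = 25.20°.
True thickness = vertical thickness × cos δ = 122 × cos 25.20° = 110.39 ft.

110.39 ft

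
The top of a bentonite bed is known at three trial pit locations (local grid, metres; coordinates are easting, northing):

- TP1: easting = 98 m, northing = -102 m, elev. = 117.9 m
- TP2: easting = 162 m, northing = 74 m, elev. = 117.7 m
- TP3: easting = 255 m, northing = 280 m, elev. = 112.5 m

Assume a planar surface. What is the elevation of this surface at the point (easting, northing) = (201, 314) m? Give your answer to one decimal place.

130.7 m

Let the plane be z = a·easting + b·northing + c.
TP2−TP1: 64a + 176b = −0.2;  TP3−TP1: 157a + 382b = −5.4.
Solving gives a = −0.27450, b = 0.09868.
Then c = 117.9 − a·98 − b·-102 = 154.87.
At (201, 314): z = −55.2 + 31.0 + 154.87 = 130.7 m.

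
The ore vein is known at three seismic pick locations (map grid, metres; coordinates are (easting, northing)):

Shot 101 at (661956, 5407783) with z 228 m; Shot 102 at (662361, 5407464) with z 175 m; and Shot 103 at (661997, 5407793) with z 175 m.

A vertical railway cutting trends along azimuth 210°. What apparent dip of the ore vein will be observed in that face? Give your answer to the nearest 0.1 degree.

Let the plane be z = a·E + b·N + c.
Shot 102−Shot 101: 405a − 319b = −53;  Shot 103−Shot 101: 41a + 10b = −53.
Solving gives a = −1.01798, b = −1.12628.
Unit vector along 210° is (sin 210°, cos 210°) = (-0.5000, -0.8660).
Slope in that direction = a·(-0.5000) + b·(-0.8660) = 1.48438.
Apparent dip = arctan|1.48438| = 56.0° (true dip is 56.6°, so apparent ≤ true as expected).

56.0°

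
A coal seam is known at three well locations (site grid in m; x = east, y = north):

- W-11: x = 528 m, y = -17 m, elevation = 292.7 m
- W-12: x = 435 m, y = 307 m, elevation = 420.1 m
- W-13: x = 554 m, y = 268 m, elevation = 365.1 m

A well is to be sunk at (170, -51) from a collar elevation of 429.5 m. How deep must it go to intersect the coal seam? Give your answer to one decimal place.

Let the plane be z = a·x + b·y + c.
W-12−W-11: −93a + 324b = 127.4;  W-13−W-11: 26a + 285b = 72.4.
Solving gives a = −0.36793, b = 0.28760.
Then c = 292.7 − a·528 − b·-17 = 491.86.
At (170, -51): z_contact = −62.55 − 14.67 + 491.86 = 414.64 m.
Depth below ground = 429.5 − 414.64 = 14.9 m.

14.9 m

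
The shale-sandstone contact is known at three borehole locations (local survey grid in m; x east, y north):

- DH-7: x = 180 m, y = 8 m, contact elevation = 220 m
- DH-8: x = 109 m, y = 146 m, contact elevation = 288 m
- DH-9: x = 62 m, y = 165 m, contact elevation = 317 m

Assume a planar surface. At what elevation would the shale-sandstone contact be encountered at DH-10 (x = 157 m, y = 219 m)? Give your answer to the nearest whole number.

Two edge vectors: DH-7→DH-8 = (-71, 138, 68), DH-7→DH-9 = (-118, 157, 97).
Normal n = (DH-7→DH-8) × (DH-7→DH-9) = (2710, -1137, 5137).
So ∂z/∂x = −n_x/n_z = −0.52755 and ∂z/∂y = −n_y/n_z = 0.22134.
Intercept c from DH-7: 220 + 94.96 − 1.77 = 313.19.
At (157, 219): z = −82.8 + 48.5 + 313.19 = 278.8 m.

279 m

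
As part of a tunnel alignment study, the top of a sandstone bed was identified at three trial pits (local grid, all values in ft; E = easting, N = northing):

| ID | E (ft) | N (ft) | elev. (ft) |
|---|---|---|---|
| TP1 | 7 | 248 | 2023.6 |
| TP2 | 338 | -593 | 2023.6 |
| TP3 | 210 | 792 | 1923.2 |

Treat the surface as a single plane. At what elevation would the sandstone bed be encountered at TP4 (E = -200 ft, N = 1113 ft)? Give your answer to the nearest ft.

1991 ft

Two edge vectors: TP1→TP2 = (331, -841, 0), TP1→TP3 = (203, 544, -100.4).
Normal n = (TP1→TP2) × (TP1→TP3) = (84436.4, 33232.4, 350787).
So ∂z/∂E = −n_x/n_z = −0.24071 and ∂z/∂N = −n_y/n_z = −0.09474.
Intercept c from TP1: 2023.6 + 1.68 + 23.49 = 2048.78.
At (-200, 1113): z = 48.1 − 105.4 + 2048.78 = 1991.5 ft.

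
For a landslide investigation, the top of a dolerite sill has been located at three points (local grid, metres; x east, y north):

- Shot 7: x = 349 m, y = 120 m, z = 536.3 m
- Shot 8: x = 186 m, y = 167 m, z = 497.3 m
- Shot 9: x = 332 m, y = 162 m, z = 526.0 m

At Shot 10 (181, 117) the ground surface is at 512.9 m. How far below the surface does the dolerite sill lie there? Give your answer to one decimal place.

8.2 m

Two edge vectors: Shot 7→Shot 8 = (-163, 47, -39), Shot 7→Shot 9 = (-17, 42, -10.3).
Normal n = (Shot 7→Shot 8) × (Shot 7→Shot 9) = (1153.9, -1015.9, -6047).
So ∂z/∂x = −n_x/n_z = 0.19082 and ∂z/∂y = −n_y/n_z = −0.16800.
Intercept c from Shot 7: 536.3 − 66.60 + 20.16 = 489.86.
At (181, 117): z_contact = 34.54 − 19.66 + 489.86 = 504.75 m.
Depth below ground = 512.9 − 504.75 = 8.2 m.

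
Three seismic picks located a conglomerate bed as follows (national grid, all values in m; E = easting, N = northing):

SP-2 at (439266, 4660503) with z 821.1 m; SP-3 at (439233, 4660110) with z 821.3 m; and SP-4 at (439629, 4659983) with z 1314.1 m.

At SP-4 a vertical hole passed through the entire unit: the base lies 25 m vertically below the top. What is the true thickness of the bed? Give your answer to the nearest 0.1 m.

15.9 m

Two edge vectors: SP-2→SP-3 = (-33, -393, 0.2), SP-2→SP-4 = (363, -520, 493).
Normal n = (SP-2→SP-3) × (SP-2→SP-4) = (-193645, 16341.6, 159819).
So ∂z/∂E = −n_x/n_z = 1.21165 and ∂z/∂N = −n_y/n_z = −0.10225.
|∇z| = √(a²+b²) = 1.21596, so dip δ = arctan(1.21596) = 50.57°.
True thickness = vertical thickness × cos δ = 25 × cos 50.57° = 15.9 m.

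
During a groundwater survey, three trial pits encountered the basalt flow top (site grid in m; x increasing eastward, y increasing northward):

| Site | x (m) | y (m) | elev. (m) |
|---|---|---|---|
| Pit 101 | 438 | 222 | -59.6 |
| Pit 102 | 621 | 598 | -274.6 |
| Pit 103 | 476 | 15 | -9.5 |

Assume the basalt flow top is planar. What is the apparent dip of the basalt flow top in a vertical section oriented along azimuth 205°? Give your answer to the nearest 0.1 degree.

Let the plane be z = a·x + b·y + c.
Pit 102−Pit 101: 183a + 376b = −215;  Pit 103−Pit 101: 38a − 207b = 50.1.
Solving gives a = −0.49200, b = −0.33235.
Unit vector along 205° is (sin 205°, cos 205°) = (-0.4226, -0.9063).
Slope in that direction = a·(-0.4226) + b·(-0.9063) = 0.50914.
Apparent dip = arctan|0.50914| = 27.0° (true dip is 30.7°, so apparent ≤ true as expected).

27.0°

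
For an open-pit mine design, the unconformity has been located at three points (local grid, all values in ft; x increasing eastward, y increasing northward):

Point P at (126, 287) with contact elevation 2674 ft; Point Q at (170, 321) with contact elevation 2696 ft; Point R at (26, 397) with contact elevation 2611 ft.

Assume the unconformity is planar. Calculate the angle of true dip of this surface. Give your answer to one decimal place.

Let the plane be z = a·x + b·y + c.
Point Q−Point P: 44a + 34b = 22;  Point R−Point P: −100a + 110b = −63.
Solving gives a = 0.55364, b = −0.06942.
Gradient magnitude |∇z| = √(a² + b²) = √(0.30652 + 0.00482) = 0.55798.
True dip = arctan(0.55798) = 29.2°, dipping toward W (azimuth ≈ 277°).

29.2°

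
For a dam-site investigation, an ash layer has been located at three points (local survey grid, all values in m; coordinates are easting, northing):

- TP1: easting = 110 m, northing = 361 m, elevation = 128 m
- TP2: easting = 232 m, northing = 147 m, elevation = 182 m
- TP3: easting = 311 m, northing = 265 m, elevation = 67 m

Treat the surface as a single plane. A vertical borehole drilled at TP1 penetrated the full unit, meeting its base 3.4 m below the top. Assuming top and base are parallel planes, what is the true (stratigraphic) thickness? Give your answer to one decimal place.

Let the plane be z = a·easting + b·northing + c.
TP2−TP1: 122a − 214b = 54;  TP3−TP1: 201a − 96b = −61.
Solving gives a = −0.58265, b = −0.58450.
|∇z| = √(a²+b²) = 0.82530, so dip δ = arctan(0.82530) = 39.53°.
True thickness = vertical thickness × cos δ = 3.4 × cos 39.53° = 2.6 m.

2.6 m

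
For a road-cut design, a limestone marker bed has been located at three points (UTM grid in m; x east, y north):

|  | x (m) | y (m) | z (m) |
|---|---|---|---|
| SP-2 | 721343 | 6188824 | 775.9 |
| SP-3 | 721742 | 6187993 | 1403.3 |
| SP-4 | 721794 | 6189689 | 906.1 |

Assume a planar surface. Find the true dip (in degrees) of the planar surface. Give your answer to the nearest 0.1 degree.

43.8°

Let the plane be z = a·x + b·y + c.
SP-3−SP-2: 399a − 831b = 627.4;  SP-4−SP-2: 451a + 865b = 130.2.
Solving gives a = 0.90413, b = −0.32088.
Gradient magnitude |∇z| = √(a² + b²) = √(0.81745 + 0.10296) = 0.95938.
True dip = arctan(0.95938) = 43.8°, dipping toward WNW (azimuth ≈ 290°).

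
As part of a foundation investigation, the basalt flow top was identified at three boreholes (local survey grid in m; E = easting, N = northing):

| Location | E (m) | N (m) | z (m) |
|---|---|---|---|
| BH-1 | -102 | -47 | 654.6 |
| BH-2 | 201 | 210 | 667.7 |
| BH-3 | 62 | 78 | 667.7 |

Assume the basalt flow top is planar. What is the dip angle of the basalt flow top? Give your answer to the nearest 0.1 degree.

30.4°

Two edge vectors: BH-1→BH-2 = (303, 257, 13.1), BH-1→BH-3 = (164, 125, 13.1).
Normal n = (BH-1→BH-2) × (BH-1→BH-3) = (1729.2, -1820.9, -4273).
So ∂z/∂E = −n_x/n_z = 0.40468 and ∂z/∂N = −n_y/n_z = −0.42614.
Gradient magnitude |∇z| = √(a² + b²) = √(0.16377 + 0.18160) = 0.58768.
True dip = arctan(0.58768) = 30.4°, dipping toward NW (azimuth ≈ 316°).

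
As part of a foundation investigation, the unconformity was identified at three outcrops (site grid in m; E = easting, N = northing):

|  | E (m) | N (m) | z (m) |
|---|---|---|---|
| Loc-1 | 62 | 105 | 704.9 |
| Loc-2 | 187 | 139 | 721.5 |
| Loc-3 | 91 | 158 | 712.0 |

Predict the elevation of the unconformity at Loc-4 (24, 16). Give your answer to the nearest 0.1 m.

694.2 m

Two edge vectors: Loc-1→Loc-2 = (125, 34, 16.6), Loc-1→Loc-3 = (29, 53, 7.1).
Normal n = (Loc-1→Loc-2) × (Loc-1→Loc-3) = (-638.4, -406.1, 5639).
So ∂z/∂E = −n_x/n_z = 0.11321 and ∂z/∂N = −n_y/n_z = 0.07202.
Intercept c from Loc-1: 704.9 − 7.02 − 7.56 = 690.32.
At (24, 16): z = 2.7 + 1.2 + 690.32 = 694.2 m.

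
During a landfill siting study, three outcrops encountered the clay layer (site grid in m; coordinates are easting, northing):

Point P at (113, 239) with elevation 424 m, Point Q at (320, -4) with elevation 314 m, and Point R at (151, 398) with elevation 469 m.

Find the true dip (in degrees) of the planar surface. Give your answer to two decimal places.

Two edge vectors: Point P→Point Q = (207, -243, -110), Point P→Point R = (38, 159, 45).
Normal n = (Point P→Point Q) × (Point P→Point R) = (6555, -13495, 42147).
So ∂z/∂easting = −n_x/n_z = −0.15553 and ∂z/∂northing = −n_y/n_z = 0.32019.
Gradient magnitude |∇z| = √(a² + b²) = √(0.02419 + 0.10252) = 0.35596.
True dip = arctan(0.35596) = 19.59°, dipping toward SSE (azimuth ≈ 154°).

19.59°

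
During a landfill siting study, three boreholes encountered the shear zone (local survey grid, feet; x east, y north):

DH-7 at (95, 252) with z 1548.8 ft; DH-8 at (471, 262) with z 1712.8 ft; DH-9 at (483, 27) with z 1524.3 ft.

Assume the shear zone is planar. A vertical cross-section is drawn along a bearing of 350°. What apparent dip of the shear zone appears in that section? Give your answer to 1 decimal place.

Let the plane be z = a·x + b·y + c.
DH-8−DH-7: 376a + 10b = 164;  DH-9−DH-7: 388a − 225b = −24.5.
Solving gives a = 0.41427, b = 0.82328.
Unit vector along 350° is (sin 350°, cos 350°) = (-0.1736, 0.9848).
Slope in that direction = a·(-0.1736) + b·(0.9848) = 0.73884.
Apparent dip = arctan|0.73884| = 36.5° (true dip is 42.7°, so apparent ≤ true as expected).

36.5°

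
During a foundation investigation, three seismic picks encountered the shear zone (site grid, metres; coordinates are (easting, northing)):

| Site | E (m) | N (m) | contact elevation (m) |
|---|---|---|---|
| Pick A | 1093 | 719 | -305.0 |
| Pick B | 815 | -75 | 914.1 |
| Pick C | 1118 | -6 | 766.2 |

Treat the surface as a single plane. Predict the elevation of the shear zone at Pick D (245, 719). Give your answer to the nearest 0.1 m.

-177.4 m

Two edge vectors: Pick A→Pick B = (-278, -794, 1219.1), Pick A→Pick C = (25, -725, 1071.2).
Normal n = (Pick A→Pick B) × (Pick A→Pick C) = (33314.7, 328271.1, 221400).
So ∂z/∂E = −n_x/n_z = −0.150473 and ∂z/∂N = −n_y/n_z = −1.482706.
Intercept c from Pick A: -305 + 164.47 + 1066.07 = 925.53.
At (245, 719): z = −36.9 − 1066.1 + 925.53 = -177.4 m.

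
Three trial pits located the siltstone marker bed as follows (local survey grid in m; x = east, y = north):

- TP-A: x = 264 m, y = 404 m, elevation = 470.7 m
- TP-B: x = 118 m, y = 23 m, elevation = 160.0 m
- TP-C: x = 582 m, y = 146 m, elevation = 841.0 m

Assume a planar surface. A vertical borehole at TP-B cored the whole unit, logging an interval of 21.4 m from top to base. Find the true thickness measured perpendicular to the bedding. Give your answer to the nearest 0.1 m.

12.3 m

Let the plane be z = a·x + b·y + c.
TP-B−TP-A: −146a − 381b = −310.7;  TP-C−TP-A: 318a − 258b = 370.3.
Solving gives a = 1.39300, b = 0.28168.
|∇z| = √(a²+b²) = 1.42120, so dip δ = arctan(1.42120) = 54.87°.
True thickness = vertical thickness × cos δ = 21.4 × cos 54.87° = 12.3 m.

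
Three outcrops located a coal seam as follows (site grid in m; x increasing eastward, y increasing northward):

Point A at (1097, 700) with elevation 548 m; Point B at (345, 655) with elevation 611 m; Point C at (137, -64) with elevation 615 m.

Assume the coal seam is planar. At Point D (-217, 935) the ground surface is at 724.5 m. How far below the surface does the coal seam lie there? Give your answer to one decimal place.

60.5 m

Let the plane be z = a·x + b·y + c.
Point B−Point A: −752a − 45b = 63;  Point C−Point A: −960a − 764b = 67.
Solving gives a = −0.084914, b = 0.019001.
Then c = 548 − a·1097 − b·700 = 627.85.
At (-217, 935): z_contact = 18.43 + 17.77 + 627.85 = 664.04 m.
Depth below ground = 724.5 − 664.04 = 60.5 m.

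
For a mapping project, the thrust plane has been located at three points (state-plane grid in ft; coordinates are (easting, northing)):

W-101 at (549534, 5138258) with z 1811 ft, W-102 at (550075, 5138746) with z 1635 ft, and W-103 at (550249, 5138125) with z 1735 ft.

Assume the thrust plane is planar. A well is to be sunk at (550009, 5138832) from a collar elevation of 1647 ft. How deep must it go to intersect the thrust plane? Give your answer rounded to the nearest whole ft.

Let the plane be z = a·E + b·N + c.
W-102−W-101: 541a + 488b = −176;  W-103−W-101: 715a − 133b = −76.
Solving gives a = −0.14373932, b = −0.20130538.
Then c = 1811 − a·549534 − b·5138258 = 1115159.63.
At (550009, 5138832): z_contact = −79057.9 − 1034474.5 + 1115159.63 = 1627.2 ft.
Depth below ground = 1647 − 1627.2 = 20 ft.

20 ft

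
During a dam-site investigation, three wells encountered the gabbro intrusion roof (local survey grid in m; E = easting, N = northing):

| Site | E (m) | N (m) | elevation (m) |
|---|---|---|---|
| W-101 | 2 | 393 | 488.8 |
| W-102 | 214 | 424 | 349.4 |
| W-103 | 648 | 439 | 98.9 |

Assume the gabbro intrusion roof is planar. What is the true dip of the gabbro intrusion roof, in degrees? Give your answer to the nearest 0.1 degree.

42.2°

Two edge vectors: W-101→W-102 = (212, 31, -139.4), W-101→W-103 = (646, 46, -389.9).
Normal n = (W-101→W-102) × (W-101→W-103) = (-5674.5, -7393.6, -10274).
So ∂z/∂E = −n_x/n_z = −0.55232 and ∂z/∂N = −n_y/n_z = −0.71964.
Gradient magnitude |∇z| = √(a² + b²) = √(0.30505 + 0.51788) = 0.90716.
True dip = arctan(0.90716) = 42.2°, dipping toward NE (azimuth ≈ 038°).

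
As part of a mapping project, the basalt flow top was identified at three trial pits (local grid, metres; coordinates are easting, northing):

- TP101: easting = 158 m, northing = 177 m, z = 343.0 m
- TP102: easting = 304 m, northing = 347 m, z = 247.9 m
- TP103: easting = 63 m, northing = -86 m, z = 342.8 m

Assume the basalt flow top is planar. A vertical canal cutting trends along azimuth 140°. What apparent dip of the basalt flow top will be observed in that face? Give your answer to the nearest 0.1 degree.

46.0°

Two edge vectors: TP101→TP102 = (146, 170, -95.1), TP101→TP103 = (-95, -263, -0.2).
Normal n = (TP101→TP102) × (TP101→TP103) = (-25045.3, 9063.7, -22248).
So ∂z/∂easting = −n_x/n_z = −1.12573 and ∂z/∂northing = −n_y/n_z = 0.40739.
Unit vector along 140° is (sin 140°, cos 140°) = (0.6428, -0.7660).
Slope in that direction = a·(0.6428) + b·(-0.7660) = −1.03569.
Apparent dip = arctan|1.03569| = 46.0° (true dip is 50.1°, so apparent ≤ true as expected).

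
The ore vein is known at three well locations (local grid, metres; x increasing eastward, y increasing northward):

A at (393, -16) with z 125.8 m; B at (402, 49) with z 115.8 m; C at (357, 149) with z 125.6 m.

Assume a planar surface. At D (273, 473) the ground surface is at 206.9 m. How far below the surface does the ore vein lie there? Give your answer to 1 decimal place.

76.0 m

Two edge vectors: A→B = (9, 65, -10), A→C = (-36, 165, -0.2).
Normal n = (A→B) × (A→C) = (1637, 361.8, 3825).
So ∂z/∂x = −n_x/n_z = −0.42797 and ∂z/∂y = −n_y/n_z = −0.09459.
Intercept c from A: 125.8 + 168.19 − 1.51 = 292.48.
At (273, 473): z_contact = −116.84 − 44.74 + 292.48 = 130.90 m.
Depth below ground = 206.9 − 130.90 = 76.0 m.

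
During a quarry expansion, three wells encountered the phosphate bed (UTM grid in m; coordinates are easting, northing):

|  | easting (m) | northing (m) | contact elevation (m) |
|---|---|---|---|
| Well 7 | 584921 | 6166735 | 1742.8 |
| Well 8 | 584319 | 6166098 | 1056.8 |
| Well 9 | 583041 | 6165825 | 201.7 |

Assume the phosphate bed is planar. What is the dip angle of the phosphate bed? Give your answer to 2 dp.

38.06°

Let the plane be z = a·easting + b·northing + c.
Well 8−Well 7: −602a − 637b = −686;  Well 9−Well 7: −1880a − 910b = −1541.1.
Solving gives a = 0.55010, b = 0.55705.
Gradient magnitude |∇z| = √(a² + b²) = √(0.30261 + 0.31030) = 0.78289.
True dip = arctan(0.78289) = 38.06°, dipping toward SW (azimuth ≈ 225°).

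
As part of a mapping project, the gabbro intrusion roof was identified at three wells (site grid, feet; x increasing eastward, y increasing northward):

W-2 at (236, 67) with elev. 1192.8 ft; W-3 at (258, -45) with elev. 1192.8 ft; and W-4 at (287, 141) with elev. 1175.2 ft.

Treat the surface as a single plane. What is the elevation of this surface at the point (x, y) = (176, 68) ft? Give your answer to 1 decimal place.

Let the plane be z = a·x + b·y + c.
W-3−W-2: 22a − 112b = 0;  W-4−W-2: 51a + 74b = −17.6.
Solving gives a = −0.26856, b = −0.05275.
Then c = 1192.8 − a·236 − b·67 = 1259.71.
At (176, 68): z = −47.3 − 3.6 + 1259.71 = 1208.9 ft.

1208.9 ft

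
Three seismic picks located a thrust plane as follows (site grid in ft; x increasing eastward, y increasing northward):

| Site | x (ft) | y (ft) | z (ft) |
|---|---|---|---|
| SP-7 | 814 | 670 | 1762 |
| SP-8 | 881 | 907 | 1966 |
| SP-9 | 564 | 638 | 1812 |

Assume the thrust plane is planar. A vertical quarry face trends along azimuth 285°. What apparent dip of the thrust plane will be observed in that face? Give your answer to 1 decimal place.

Let the plane be z = a·x + b·y + c.
SP-8−SP-7: 67a + 237b = 204;  SP-9−SP-7: −250a − 32b = 50.
Solving gives a = −0.32182, b = 0.95174.
Unit vector along 285° is (sin 285°, cos 285°) = (-0.9659, 0.2588).
Slope in that direction = a·(-0.9659) + b·(0.2588) = 0.55718.
Apparent dip = arctan|0.55718| = 29.1° (true dip is 45.1°, so apparent ≤ true as expected).

29.1°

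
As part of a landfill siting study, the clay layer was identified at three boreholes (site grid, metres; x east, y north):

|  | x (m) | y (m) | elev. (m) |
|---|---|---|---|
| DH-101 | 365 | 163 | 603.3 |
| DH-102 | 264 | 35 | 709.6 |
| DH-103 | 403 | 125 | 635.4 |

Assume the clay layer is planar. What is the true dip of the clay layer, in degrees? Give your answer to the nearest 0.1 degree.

Two edge vectors: DH-101→DH-102 = (-101, -128, 106.3), DH-101→DH-103 = (38, -38, 32.1).
Normal n = (DH-101→DH-102) × (DH-101→DH-103) = (-69.4, 7281.5, 8702).
So ∂z/∂x = −n_x/n_z = 0.00798 and ∂z/∂y = −n_y/n_z = −0.83676.
Gradient magnitude |∇z| = √(a² + b²) = √(0.00006 + 0.70017) = 0.83680.
True dip = arctan(0.83680) = 39.9°, dipping toward N (azimuth ≈ 359°).

39.9°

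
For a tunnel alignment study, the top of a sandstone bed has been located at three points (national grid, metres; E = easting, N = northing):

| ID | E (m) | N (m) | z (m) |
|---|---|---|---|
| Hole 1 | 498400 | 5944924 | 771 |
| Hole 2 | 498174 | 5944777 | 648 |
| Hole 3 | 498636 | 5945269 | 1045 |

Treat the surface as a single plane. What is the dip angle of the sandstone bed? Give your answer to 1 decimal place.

Two edge vectors: Hole 1→Hole 2 = (-226, -147, -123), Hole 1→Hole 3 = (236, 345, 274).
Normal n = (Hole 1→Hole 2) × (Hole 1→Hole 3) = (2157, 32896, -43278).
So ∂z/∂E = −n_x/n_z = 0.04984 and ∂z/∂N = −n_y/n_z = 0.76011.
Gradient magnitude |∇z| = √(a² + b²) = √(0.00248 + 0.57777) = 0.76174.
True dip = arctan(0.76174) = 37.3°, dipping toward S (azimuth ≈ 184°).

37.3°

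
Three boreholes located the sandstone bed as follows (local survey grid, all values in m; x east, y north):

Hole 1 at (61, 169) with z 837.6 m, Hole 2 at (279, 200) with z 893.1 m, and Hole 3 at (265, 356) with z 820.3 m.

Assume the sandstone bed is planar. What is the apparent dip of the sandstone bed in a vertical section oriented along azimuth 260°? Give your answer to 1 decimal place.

13.3°

Two edge vectors: Hole 1→Hole 2 = (218, 31, 55.5), Hole 1→Hole 3 = (204, 187, -17.3).
Normal n = (Hole 1→Hole 2) × (Hole 1→Hole 3) = (-10914.8, 15093.4, 34442).
So ∂z/∂x = −n_x/n_z = 0.31690 and ∂z/∂y = −n_y/n_z = −0.43823.
Unit vector along 260° is (sin 260°, cos 260°) = (-0.9848, -0.1736).
Slope in that direction = a·(-0.9848) + b·(-0.1736) = −0.23599.
Apparent dip = arctan|0.23599| = 13.3° (true dip is 28.4°, so apparent ≤ true as expected).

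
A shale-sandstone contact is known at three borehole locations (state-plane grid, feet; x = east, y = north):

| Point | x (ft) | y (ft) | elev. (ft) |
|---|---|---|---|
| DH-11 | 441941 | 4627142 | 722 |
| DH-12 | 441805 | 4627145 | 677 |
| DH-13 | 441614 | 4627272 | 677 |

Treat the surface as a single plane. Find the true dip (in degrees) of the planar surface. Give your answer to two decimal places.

31.72°

Let the plane be z = a·x + b·y + c.
DH-12−DH-11: −136a + 3b = −45;  DH-13−DH-11: −327a + 130b = −45.
Solving gives a = 0.34224, b = 0.51470.
Gradient magnitude |∇z| = √(a² + b²) = √(0.11713 + 0.26492) = 0.61810.
True dip = arctan(0.61810) = 31.72°, dipping toward SSW (azimuth ≈ 214°).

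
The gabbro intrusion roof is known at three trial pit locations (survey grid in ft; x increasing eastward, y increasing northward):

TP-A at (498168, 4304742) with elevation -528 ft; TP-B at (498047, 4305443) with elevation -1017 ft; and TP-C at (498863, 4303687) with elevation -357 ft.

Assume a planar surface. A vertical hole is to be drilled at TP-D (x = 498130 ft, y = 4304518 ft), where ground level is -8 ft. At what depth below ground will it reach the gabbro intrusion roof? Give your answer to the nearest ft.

279 ft

Let the plane be z = a·x + b·y + c.
TP-B−TP-A: −121a + 701b = −489;  TP-C−TP-A: 695a − 1055b = 171.
Solving gives a = −1.10147411, b = −0.88770095.
Then c = -528 − a·498168 − b·4304742 = 4369514.72.
At (498130, 4304518): z_contact = −548677.3 − 3821124.7 + 4369514.72 = -287.3 ft.
Depth below ground = -8 − (-287.3) = 279 ft.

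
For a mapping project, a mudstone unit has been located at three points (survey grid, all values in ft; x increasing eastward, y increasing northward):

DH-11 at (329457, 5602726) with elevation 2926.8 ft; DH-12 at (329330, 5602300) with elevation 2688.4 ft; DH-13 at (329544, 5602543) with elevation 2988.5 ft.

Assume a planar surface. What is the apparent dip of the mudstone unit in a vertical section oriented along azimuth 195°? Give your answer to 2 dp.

26.87°

Let the plane be z = a·x + b·y + c.
DH-12−DH-11: −127a − 426b = −238.4;  DH-13−DH-11: 87a − 183b = 61.7.
Solving gives a = 1.15934, b = 0.21400.
Unit vector along 195° is (sin 195°, cos 195°) = (-0.2588, -0.9659).
Slope in that direction = a·(-0.2588) + b·(-0.9659) = −0.50677.
Apparent dip = arctan|0.50677| = 26.87° (true dip is 49.7°, so apparent ≤ true as expected).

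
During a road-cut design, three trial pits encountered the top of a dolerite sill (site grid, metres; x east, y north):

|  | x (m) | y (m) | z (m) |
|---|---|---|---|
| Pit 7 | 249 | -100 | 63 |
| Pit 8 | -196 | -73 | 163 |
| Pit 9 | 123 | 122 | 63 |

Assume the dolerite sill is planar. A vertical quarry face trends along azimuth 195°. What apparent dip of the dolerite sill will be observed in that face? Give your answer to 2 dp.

10.64°

Two edge vectors: Pit 7→Pit 8 = (-445, 27, 100), Pit 7→Pit 9 = (-126, 222, 0).
Normal n = (Pit 7→Pit 8) × (Pit 7→Pit 9) = (-22200, -12600, -95388).
So ∂z/∂x = −n_x/n_z = −0.23273 and ∂z/∂y = −n_y/n_z = −0.13209.
Unit vector along 195° is (sin 195°, cos 195°) = (-0.2588, -0.9659).
Slope in that direction = a·(-0.2588) + b·(-0.9659) = 0.18783.
Apparent dip = arctan|0.18783| = 10.64° (true dip is 15.0°, so apparent ≤ true as expected).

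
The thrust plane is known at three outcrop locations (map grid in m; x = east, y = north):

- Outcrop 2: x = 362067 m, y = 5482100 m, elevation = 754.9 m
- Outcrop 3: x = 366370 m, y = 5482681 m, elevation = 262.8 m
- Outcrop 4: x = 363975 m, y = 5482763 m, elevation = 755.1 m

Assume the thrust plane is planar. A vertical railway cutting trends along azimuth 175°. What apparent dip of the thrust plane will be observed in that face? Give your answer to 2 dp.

28.94°

Let the plane be z = a·x + b·y + c.
Outcrop 3−Outcrop 2: 4303a + 581b = −492.1;  Outcrop 4−Outcrop 2: 1908a + 663b = 0.2.
Solving gives a = −0.18711, b = 0.53876.
Unit vector along 175° is (sin 175°, cos 175°) = (0.0872, -0.9962).
Slope in that direction = a·(0.0872) + b·(-0.9962) = −0.55302.
Apparent dip = arctan|0.55302| = 28.94° (true dip is 29.7°, so apparent ≤ true as expected).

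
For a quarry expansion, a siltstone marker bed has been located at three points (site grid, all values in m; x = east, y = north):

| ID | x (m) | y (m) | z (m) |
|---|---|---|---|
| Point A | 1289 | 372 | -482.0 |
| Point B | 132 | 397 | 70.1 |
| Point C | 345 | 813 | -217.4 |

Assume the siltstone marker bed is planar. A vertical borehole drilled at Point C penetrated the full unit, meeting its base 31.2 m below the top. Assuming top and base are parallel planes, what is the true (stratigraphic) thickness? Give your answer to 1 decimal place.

Two edge vectors: Point A→Point B = (-1157, 25, 552.1), Point A→Point C = (-944, 441, 264.6).
Normal n = (Point A→Point B) × (Point A→Point C) = (-236861.1, -215040.2, -486637).
So ∂z/∂x = −n_x/n_z = −0.48673 and ∂z/∂y = −n_y/n_z = −0.44189.
|∇z| = √(a²+b²) = 0.65740, so dip δ = arctan(0.65740) = 33.32°.
True thickness = vertical thickness × cos δ = 31.2 × cos 33.32° = 26.1 m.

26.1 m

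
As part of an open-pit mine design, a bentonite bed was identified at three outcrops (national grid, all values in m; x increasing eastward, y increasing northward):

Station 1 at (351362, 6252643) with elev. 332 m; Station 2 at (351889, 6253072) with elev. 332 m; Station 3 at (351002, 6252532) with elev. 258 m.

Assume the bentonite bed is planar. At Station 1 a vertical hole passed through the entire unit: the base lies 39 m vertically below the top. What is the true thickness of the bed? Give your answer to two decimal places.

34.54 m

Two edge vectors: Station 1→Station 2 = (527, 429, 0), Station 1→Station 3 = (-360, -111, -74).
Normal n = (Station 1→Station 2) × (Station 1→Station 3) = (-31746, 38998, 95943).
So ∂z/∂x = −n_x/n_z = 0.33088 and ∂z/∂y = −n_y/n_z = −0.40647.
|∇z| = √(a²+b²) = 0.52412, so dip δ = arctan(0.52412) = 27.66°.
True thickness = vertical thickness × cos δ = 39 × cos 27.66° = 34.54 m.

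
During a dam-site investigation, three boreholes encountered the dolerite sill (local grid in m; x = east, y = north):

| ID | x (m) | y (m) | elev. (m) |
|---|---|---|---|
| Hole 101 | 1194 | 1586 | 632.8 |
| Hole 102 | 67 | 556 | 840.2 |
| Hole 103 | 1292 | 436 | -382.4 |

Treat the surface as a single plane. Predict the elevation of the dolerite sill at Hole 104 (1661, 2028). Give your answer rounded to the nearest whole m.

559 m

Two edge vectors: Hole 101→Hole 102 = (-1127, -1030, 207.4), Hole 101→Hole 103 = (98, -1150, -1015.2).
Normal n = (Hole 101→Hole 102) × (Hole 101→Hole 103) = (1284166, -1123805.2, 1396990).
So ∂z/∂x = −n_x/n_z = −0.91924 and ∂z/∂y = −n_y/n_z = 0.80445.
Intercept c from Hole 101: 632.8 + 1097.57 − 1275.85 = 454.52.
At (1661, 2028): z = −1526.9 + 1631.4 + 454.52 = 559.1 m.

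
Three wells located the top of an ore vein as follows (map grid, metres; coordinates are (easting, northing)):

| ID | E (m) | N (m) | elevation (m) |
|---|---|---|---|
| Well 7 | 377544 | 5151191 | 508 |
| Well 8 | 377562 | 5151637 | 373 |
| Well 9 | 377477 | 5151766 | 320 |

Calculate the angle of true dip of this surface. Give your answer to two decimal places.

19.06°

Let the plane be z = a·E + b·N + c.
Well 8−Well 7: 18a + 446b = −135;  Well 9−Well 7: −67a + 575b = −188.
Solving gives a = 0.15468, b = −0.30893.
Gradient magnitude |∇z| = √(a² + b²) = √(0.02393 + 0.09544) = 0.34549.
True dip = arctan(0.34549) = 19.06°, dipping toward NNW (azimuth ≈ 333°).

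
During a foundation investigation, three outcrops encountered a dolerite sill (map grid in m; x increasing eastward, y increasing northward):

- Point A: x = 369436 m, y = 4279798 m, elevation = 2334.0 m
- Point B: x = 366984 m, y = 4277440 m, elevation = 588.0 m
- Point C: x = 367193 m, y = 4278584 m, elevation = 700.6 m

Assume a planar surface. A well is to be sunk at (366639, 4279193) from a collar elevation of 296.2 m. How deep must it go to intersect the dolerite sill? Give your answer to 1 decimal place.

Let the plane be z = a·x + b·y + c.
Point B−Point A: −2452a − 2358b = −1746;  Point C−Point A: −2243a − 1214b = −1633.4.
Solving gives a = 0.749011230, b = −0.038412017.
Then c = 2334 − a·369436 − b·4279798 = −109982.04.
At (366639, 4279193): z_contact = 274616.73 − 164372.43 − 109982.04 = 262.25 m.
Depth below ground = 296.2 − 262.25 = 33.9 m.

33.9 m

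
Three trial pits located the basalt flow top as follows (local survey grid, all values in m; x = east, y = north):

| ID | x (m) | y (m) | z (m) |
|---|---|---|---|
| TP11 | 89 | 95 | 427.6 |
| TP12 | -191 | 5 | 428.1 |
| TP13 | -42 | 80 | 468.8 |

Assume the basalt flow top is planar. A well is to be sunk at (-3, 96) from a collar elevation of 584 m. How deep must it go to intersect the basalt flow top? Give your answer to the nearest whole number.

110 m

Two edge vectors: TP11→TP12 = (-280, -90, 0.5), TP11→TP13 = (-131, -15, 41.2).
Normal n = (TP11→TP12) × (TP11→TP13) = (-3700.5, 11470.5, -7590).
So ∂z/∂x = −n_x/n_z = −0.48755 and ∂z/∂y = −n_y/n_z = 1.51126.
Intercept c from TP11: 427.6 + 43.39 − 143.57 = 327.42.
At (-3, 96): z_contact = 1.5 + 145.1 + 327.42 = 474.0 m.
Depth below ground = 584 − 474.0 = 110 m.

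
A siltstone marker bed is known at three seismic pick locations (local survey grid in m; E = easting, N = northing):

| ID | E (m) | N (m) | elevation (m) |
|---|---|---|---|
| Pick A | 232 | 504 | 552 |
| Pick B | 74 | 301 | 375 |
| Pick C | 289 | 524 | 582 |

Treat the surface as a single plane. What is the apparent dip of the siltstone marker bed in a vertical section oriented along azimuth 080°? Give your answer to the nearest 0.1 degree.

22.2°

Two edge vectors: Pick A→Pick B = (-158, -203, -177), Pick A→Pick C = (57, 20, 30).
Normal n = (Pick A→Pick B) × (Pick A→Pick C) = (-2550, -5349, 8411).
So ∂z/∂E = −n_x/n_z = 0.30317 and ∂z/∂N = −n_y/n_z = 0.63595.
Unit vector along 080° is (sin 80°, cos 80°) = (0.9848, 0.1736).
Slope in that direction = a·(0.9848) + b·(0.1736) = 0.40900.
Apparent dip = arctan|0.40900| = 22.2° (true dip is 35.2°, so apparent ≤ true as expected).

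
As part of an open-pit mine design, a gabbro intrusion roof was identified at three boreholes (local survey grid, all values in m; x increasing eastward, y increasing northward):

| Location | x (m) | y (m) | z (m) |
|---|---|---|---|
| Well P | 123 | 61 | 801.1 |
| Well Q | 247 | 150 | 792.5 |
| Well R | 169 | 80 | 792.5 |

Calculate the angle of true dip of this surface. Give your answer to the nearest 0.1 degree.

27.4°

Let the plane be z = a·x + b·y + c.
Well Q−Well P: 124a + 89b = −8.6;  Well R−Well P: 46a + 19b = −8.6.
Solving gives a = −0.34638, b = 0.38596.
Gradient magnitude |∇z| = √(a² + b²) = √(0.11998 + 0.14897) = 0.51860.
True dip = arctan(0.51860) = 27.4°, dipping toward SE (azimuth ≈ 138°).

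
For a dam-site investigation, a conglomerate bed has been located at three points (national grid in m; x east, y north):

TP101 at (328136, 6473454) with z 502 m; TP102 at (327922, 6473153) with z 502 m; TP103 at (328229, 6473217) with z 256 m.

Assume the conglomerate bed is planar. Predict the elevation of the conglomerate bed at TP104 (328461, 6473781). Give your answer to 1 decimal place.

415.0 m

Two edge vectors: TP101→TP102 = (-214, -301, 0), TP101→TP103 = (93, -237, -246).
Normal n = (TP101→TP102) × (TP101→TP103) = (74046, -52644, 78711).
So ∂z/∂x = −n_x/n_z = −0.940732553 and ∂z/∂y = −n_y/n_z = 0.668826466.
Intercept c from TP101: 502 + 308688.22 − 4329617.36 = −4020427.15.
At (328461, 6473781): z = −308994.0 + 4329836.1 − 4020427.15 = 415.0 m.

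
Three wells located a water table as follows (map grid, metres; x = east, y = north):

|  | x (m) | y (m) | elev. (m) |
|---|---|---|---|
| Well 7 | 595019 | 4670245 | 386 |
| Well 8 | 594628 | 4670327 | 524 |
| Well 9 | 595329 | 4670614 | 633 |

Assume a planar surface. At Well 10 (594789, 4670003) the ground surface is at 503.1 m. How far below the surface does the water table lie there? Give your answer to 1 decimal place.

Two edge vectors: Well 7→Well 8 = (-391, 82, 138), Well 7→Well 9 = (310, 369, 247).
Normal n = (Well 7→Well 8) × (Well 7→Well 9) = (-30668, 139357, -169699).
So ∂z/∂x = −n_x/n_z = −0.180719981 and ∂z/∂y = −n_y/n_z = 0.821201068.
Intercept c from Well 7: 386 + 107531.82 − 3835210.18 = −3727292.36.
At (594789, 4670003): z_contact = −107490.26 + 3835011.45 − 3727292.36 = 228.83 m.
Depth below ground = 503.1 − 228.83 = 274.3 m.

274.3 m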